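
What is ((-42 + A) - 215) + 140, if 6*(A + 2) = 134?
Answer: -290/3 ≈ -96.667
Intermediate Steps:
A = 61/3 (A = -2 + (⅙)*134 = -2 + 67/3 = 61/3 ≈ 20.333)
((-42 + A) - 215) + 140 = ((-42 + 61/3) - 215) + 140 = (-65/3 - 215) + 140 = -710/3 + 140 = -290/3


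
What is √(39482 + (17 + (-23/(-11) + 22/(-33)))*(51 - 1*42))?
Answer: √4797386/11 ≈ 199.12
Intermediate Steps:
√(39482 + (17 + (-23/(-11) + 22/(-33)))*(51 - 1*42)) = √(39482 + (17 + (-23*(-1/11) + 22*(-1/33)))*(51 - 42)) = √(39482 + (17 + (23/11 - ⅔))*9) = √(39482 + (17 + 47/33)*9) = √(39482 + (608/33)*9) = √(39482 + 1824/11) = √(436126/11) = √4797386/11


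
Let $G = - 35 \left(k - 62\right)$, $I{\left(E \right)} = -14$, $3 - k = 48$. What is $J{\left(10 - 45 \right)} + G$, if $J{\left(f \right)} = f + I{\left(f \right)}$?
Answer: $3696$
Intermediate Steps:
$k = -45$ ($k = 3 - 48 = -45$)
$J{\left(f \right)} = -14 + f$ ($J{\left(f \right)} = f - 14 = -14 + f$)
$G = 3745$ ($G = - 35 \left(-45 - 62\right) = \left(-35\right) \left(-107\right) = 3745$)
$J{\left(10 - 45 \right)} + G = \left(-14 + \left(10 - 45\right)\right) + 3745 = \left(-14 - 35\right) + 3745 = -49 + 3745 = 3696$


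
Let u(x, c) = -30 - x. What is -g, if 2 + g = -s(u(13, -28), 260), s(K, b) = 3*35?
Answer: 107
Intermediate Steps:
s(K, b) = 105
g = -107 (g = -2 - 1*105 = -2 - 105 = -107)
-g = -1*(-107) = 107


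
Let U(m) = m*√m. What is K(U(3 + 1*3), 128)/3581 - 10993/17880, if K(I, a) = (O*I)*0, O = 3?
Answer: -10993/17880 ≈ -0.61482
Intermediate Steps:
U(m) = m^(3/2)
K(I, a) = 0 (K(I, a) = (3*I)*0 = 0)
K(U(3 + 1*3), 128)/3581 - 10993/17880 = 0/3581 - 10993/17880 = 0*(1/3581) - 10993*1/17880 = 0 - 10993/17880 = -10993/17880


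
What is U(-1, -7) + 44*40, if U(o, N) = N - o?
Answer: 1754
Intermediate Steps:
U(-1, -7) + 44*40 = (-7 - 1*(-1)) + 44*40 = (-7 + 1) + 1760 = -6 + 1760 = 1754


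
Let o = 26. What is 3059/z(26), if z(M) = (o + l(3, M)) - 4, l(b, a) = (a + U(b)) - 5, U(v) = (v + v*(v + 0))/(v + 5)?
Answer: 6118/89 ≈ 68.742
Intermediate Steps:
U(v) = (v + v**2)/(5 + v) (U(v) = (v + v*v)/(5 + v) = (v + v**2)/(5 + v))
l(b, a) = -5 + a + b*(1 + b)/(5 + b) (l(b, a) = (a + b*(1 + b)/(5 + b)) - 5 = -5 + a + b*(1 + b)/(5 + b))
z(M) = 37/2 + M (z(M) = (26 + (3*(1 + 3) + (-5 + M)*(5 + 3))/(5 + 3)) - 4 = (26 + (3*4 + (-5 + M)*8)/8) - 4 = (26 + (12 + (-40 + 8*M))/8) - 4 = (26 + (-28 + 8*M)/8) - 4 = (26 + (-7/2 + M)) - 4 = (45/2 + M) - 4 = 37/2 + M)
3059/z(26) = 3059/(37/2 + 26) = 3059/(89/2) = 3059*(2/89) = 6118/89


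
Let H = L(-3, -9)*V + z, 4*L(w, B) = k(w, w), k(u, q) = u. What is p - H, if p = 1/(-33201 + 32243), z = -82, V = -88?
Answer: 15327/958 ≈ 15.999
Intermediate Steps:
L(w, B) = w/4
p = -1/958 (p = 1/(-958) = -1/958 ≈ -0.0010438)
H = -16 (H = ((¼)*(-3))*(-88) - 82 = -¾*(-88) - 82 = 66 - 82 = -16)
p - H = -1/958 - 1*(-16) = -1/958 + 16 = 15327/958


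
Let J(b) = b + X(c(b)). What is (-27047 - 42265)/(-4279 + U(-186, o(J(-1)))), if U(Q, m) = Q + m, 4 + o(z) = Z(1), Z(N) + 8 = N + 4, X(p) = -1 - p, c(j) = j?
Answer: 8664/559 ≈ 15.499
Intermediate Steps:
Z(N) = -4 + N (Z(N) = -8 + (N + 4) = -8 + (4 + N) = -4 + N)
J(b) = -1 (J(b) = b + (-1 - b) = -1)
o(z) = -7 (o(z) = -4 + (-4 + 1) = -4 - 3 = -7)
(-27047 - 42265)/(-4279 + U(-186, o(J(-1)))) = (-27047 - 42265)/(-4279 + (-186 - 7)) = -69312/(-4279 - 193) = -69312/(-4472) = -69312*(-1/4472) = 8664/559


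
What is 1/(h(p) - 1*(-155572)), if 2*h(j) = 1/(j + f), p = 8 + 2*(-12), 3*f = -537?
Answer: 390/60673079 ≈ 6.4279e-6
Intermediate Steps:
f = -179 (f = (⅓)*(-537) = -179)
p = -16 (p = 8 - 24 = -16)
h(j) = 1/(2*(-179 + j)) (h(j) = 1/(2*(j - 179)) = 1/(2*(-179 + j)))
1/(h(p) - 1*(-155572)) = 1/(1/(2*(-179 - 16)) - 1*(-155572)) = 1/((½)/(-195) + 155572) = 1/((½)*(-1/195) + 155572) = 1/(-1/390 + 155572) = 1/(60673079/390) = 390/60673079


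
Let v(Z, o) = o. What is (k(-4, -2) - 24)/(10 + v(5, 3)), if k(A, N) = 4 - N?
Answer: -18/13 ≈ -1.3846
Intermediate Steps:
(k(-4, -2) - 24)/(10 + v(5, 3)) = ((4 - 1*(-2)) - 24)/(10 + 3) = ((4 + 2) - 24)/13 = (6 - 24)/13 = (1/13)*(-18) = -18/13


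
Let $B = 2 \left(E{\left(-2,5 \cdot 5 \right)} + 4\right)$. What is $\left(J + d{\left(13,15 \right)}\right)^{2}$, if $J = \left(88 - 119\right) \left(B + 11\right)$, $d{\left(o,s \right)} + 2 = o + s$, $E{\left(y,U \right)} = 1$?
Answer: $390625$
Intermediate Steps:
$B = 10$ ($B = 2 \left(1 + 4\right) = 2 \cdot 5 = 10$)
$d{\left(o,s \right)} = -2 + o + s$ ($d{\left(o,s \right)} = -2 + \left(o + s\right) = -2 + o + s$)
$J = -651$ ($J = \left(88 - 119\right) \left(10 + 11\right) = \left(-31\right) 21 = -651$)
$\left(J + d{\left(13,15 \right)}\right)^{2} = \left(-651 + \left(-2 + 13 + 15\right)\right)^{2} = \left(-651 + 26\right)^{2} = \left(-625\right)^{2} = 390625$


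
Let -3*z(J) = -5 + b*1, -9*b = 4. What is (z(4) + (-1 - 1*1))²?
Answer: 25/729 ≈ 0.034294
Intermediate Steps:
b = -4/9 (b = -⅑*4 = -4/9 ≈ -0.44444)
z(J) = 49/27 (z(J) = -(-5 - 4/9*1)/3 = -(-5 - 4/9)/3 = -⅓*(-49/9) = 49/27)
(z(4) + (-1 - 1*1))² = (49/27 + (-1 - 1*1))² = (49/27 + (-1 - 1))² = (49/27 - 2)² = (-5/27)² = 25/729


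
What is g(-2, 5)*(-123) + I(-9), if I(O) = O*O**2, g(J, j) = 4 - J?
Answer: -1467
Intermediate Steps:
I(O) = O**3
g(-2, 5)*(-123) + I(-9) = (4 - 1*(-2))*(-123) + (-9)**3 = (4 + 2)*(-123) - 729 = 6*(-123) - 729 = -738 - 729 = -1467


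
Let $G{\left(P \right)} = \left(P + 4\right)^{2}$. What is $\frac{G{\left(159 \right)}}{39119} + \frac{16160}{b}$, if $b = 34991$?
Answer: $\frac{1561838919}{1368812929} \approx 1.141$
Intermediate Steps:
$G{\left(P \right)} = \left(4 + P\right)^{2}$
$\frac{G{\left(159 \right)}}{39119} + \frac{16160}{b} = \frac{\left(4 + 159\right)^{2}}{39119} + \frac{16160}{34991} = 163^{2} \cdot \frac{1}{39119} + 16160 \cdot \frac{1}{34991} = 26569 \cdot \frac{1}{39119} + \frac{16160}{34991} = \frac{26569}{39119} + \frac{16160}{34991} = \frac{1561838919}{1368812929}$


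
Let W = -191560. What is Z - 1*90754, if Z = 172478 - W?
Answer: 273284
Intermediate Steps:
Z = 364038 (Z = 172478 - 1*(-191560) = 172478 + 191560 = 364038)
Z - 1*90754 = 364038 - 1*90754 = 364038 - 90754 = 273284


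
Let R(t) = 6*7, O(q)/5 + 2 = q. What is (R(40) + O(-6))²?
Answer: 4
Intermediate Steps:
O(q) = -10 + 5*q
R(t) = 42
(R(40) + O(-6))² = (42 + (-10 + 5*(-6)))² = (42 + (-10 - 30))² = (42 - 40)² = 2² = 4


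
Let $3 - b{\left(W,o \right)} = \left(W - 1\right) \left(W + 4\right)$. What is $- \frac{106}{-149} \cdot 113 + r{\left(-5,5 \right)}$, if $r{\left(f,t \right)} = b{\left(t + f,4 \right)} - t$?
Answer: $\frac{12276}{149} \approx 82.389$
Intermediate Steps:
$b{\left(W,o \right)} = 3 - \left(-1 + W\right) \left(4 + W\right)$ ($b{\left(W,o \right)} = 3 - \left(W - 1\right) \left(W + 4\right) = 3 - \left(-1 + W\right) \left(4 + W\right)$)
$r{\left(f,t \right)} = 7 - \left(f + t\right)^{2} - 4 t - 3 f$ ($r{\left(f,t \right)} = \left(7 - \left(t + f\right)^{2} - 3 \left(t + f\right)\right) - t = \left(7 - \left(f + t\right)^{2} - 3 \left(f + t\right)\right) - t = \left(7 - \left(f + t\right)^{2} - \left(3 f + 3 t\right)\right) - t = \left(7 - \left(f + t\right)^{2} - 3 f - 3 t\right) - t = 7 - \left(f + t\right)^{2} - 4 t - 3 f$)
$- \frac{106}{-149} \cdot 113 + r{\left(-5,5 \right)} = - \frac{106}{-149} \cdot 113 - \left(-2 + \left(-5 + 5\right)^{2}\right) = \left(-106\right) \left(- \frac{1}{149}\right) 113 + \left(7 - 0^{2} - 20 + 15\right) = \frac{106}{149} \cdot 113 + \left(7 - 0 - 20 + 15\right) = \frac{11978}{149} + \left(7 + 0 - 20 + 15\right) = \frac{11978}{149} + 2 = \frac{12276}{149}$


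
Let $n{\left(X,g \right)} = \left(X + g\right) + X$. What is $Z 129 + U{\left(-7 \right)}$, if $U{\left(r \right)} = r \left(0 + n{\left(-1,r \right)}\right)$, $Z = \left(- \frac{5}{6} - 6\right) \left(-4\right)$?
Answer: $3589$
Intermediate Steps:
$n{\left(X,g \right)} = g + 2 X$
$Z = \frac{82}{3}$ ($Z = \left(\left(-5\right) \frac{1}{6} - 6\right) \left(-4\right) = \left(- \frac{5}{6} - 6\right) \left(-4\right) = \left(- \frac{41}{6}\right) \left(-4\right) = \frac{82}{3} \approx 27.333$)
$U{\left(r \right)} = r \left(-2 + r\right)$ ($U{\left(r \right)} = r \left(0 + \left(r + 2 \left(-1\right)\right)\right) = r \left(0 + \left(r - 2\right)\right) = r \left(0 + \left(-2 + r\right)\right) = r \left(-2 + r\right)$)
$Z 129 + U{\left(-7 \right)} = \frac{82}{3} \cdot 129 - 7 \left(-2 - 7\right) = 3526 - -63 = 3526 + 63 = 3589$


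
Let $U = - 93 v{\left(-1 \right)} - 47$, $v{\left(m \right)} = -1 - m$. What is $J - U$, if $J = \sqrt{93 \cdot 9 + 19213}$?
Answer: $47 + 5 \sqrt{802} \approx 188.6$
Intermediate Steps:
$J = 5 \sqrt{802}$ ($J = \sqrt{837 + 19213} = \sqrt{20050} = 5 \sqrt{802} \approx 141.6$)
$U = -47$ ($U = - 93 \left(-1 - -1\right) - 47 = - 93 \left(-1 + 1\right) - 47 = \left(-93\right) 0 - 47 = 0 - 47 = -47$)
$J - U = 5 \sqrt{802} - -47 = 5 \sqrt{802} + 47 = 47 + 5 \sqrt{802}$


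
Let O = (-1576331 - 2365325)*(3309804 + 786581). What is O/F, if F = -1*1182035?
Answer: 3229308102712/236407 ≈ 1.3660e+7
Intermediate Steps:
O = -16146540513560 (O = -3941656*4096385 = -16146540513560)
F = -1182035
O/F = -16146540513560/(-1182035) = -16146540513560*(-1/1182035) = 3229308102712/236407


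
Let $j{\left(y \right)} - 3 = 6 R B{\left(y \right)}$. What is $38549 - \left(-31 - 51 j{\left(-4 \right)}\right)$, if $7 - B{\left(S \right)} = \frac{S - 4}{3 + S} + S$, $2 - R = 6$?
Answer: $35061$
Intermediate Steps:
$R = -4$ ($R = 2 - 6 = -4$)
$B{\left(S \right)} = 7 - S - \frac{-4 + S}{3 + S}$ ($B{\left(S \right)} = 7 - \left(\frac{S - 4}{3 + S} + S\right) = 7 - \left(\frac{-4 + S}{3 + S} + S\right) = 7 - \left(S + \frac{-4 + S}{3 + S}\right) = 7 - S - \frac{-4 + S}{3 + S}$)
$j{\left(y \right)} = 3 - \frac{24 \left(25 - y^{2} + 3 y\right)}{3 + y}$ ($j{\left(y \right)} = 3 + 6 \left(-4\right) \frac{25 - y^{2} + 3 y}{3 + y} = 3 - 24 \frac{25 - y^{2} + 3 y}{3 + y} = 3 - \frac{24 \left(25 - y^{2} + 3 y\right)}{3 + y}$)
$38549 - \left(-31 - 51 j{\left(-4 \right)}\right) = 38549 - \left(-31 - 51 \frac{3 \left(-197 - -92 + 8 \left(-4\right)^{2}\right)}{3 - 4}\right) = 38549 - \left(-31 - 51 \frac{3 \left(-197 + 92 + 8 \cdot 16\right)}{-1}\right) = 38549 - \left(-31 - 51 \cdot 3 \left(-1\right) \left(-197 + 92 + 128\right)\right) = 38549 - \left(-31 - 51 \cdot 3 \left(-1\right) 23\right) = 38549 - \left(-31 - -3519\right) = 38549 - \left(-31 + 3519\right) = 38549 - 3488 = 35061$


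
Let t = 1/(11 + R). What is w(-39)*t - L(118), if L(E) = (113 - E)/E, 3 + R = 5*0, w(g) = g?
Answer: -2281/472 ≈ -4.8326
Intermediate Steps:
R = -3 (R = -3 + 5*0 = -3 + 0 = -3)
L(E) = (113 - E)/E
t = ⅛ (t = 1/(11 - 3) = 1/8 = ⅛ ≈ 0.12500)
w(-39)*t - L(118) = -39*⅛ - (113 - 1*118)/118 = -39/8 - (113 - 118)/118 = -39/8 - (-5)/118 = -39/8 - 1*(-5/118) = -39/8 + 5/118 = -2281/472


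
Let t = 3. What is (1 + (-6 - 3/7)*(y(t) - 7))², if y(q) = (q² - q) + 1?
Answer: 1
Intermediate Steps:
y(q) = 1 + q² - q
(1 + (-6 - 3/7)*(y(t) - 7))² = (1 + (-6 - 3/7)*((1 + 3² - 1*3) - 7))² = (1 + (-6 - 3*⅐)*((1 + 9 - 3) - 7))² = (1 + (-6 - 3/7)*(7 - 7))² = (1 - 45/7*0)² = (1 + 0)² = 1² = 1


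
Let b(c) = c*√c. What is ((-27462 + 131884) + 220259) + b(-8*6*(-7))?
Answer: 324681 + 1344*√21 ≈ 3.3084e+5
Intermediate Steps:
b(c) = c^(3/2)
((-27462 + 131884) + 220259) + b(-8*6*(-7)) = ((-27462 + 131884) + 220259) + (-8*6*(-7))^(3/2) = (104422 + 220259) + (-48*(-7))^(3/2) = 324681 + 336^(3/2) = 324681 + 1344*√21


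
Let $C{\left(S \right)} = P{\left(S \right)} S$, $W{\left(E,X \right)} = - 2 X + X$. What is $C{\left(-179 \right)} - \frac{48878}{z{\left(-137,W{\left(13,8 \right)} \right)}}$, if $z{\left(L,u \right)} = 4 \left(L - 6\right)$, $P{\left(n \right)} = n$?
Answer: $\frac{9188165}{286} \approx 32126.0$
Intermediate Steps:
$W{\left(E,X \right)} = - X$
$z{\left(L,u \right)} = -24 + 4 L$ ($z{\left(L,u \right)} = 4 \left(-6 + L\right) = -24 + 4 L$)
$C{\left(S \right)} = S^{2}$ ($C{\left(S \right)} = S S = S^{2}$)
$C{\left(-179 \right)} - \frac{48878}{z{\left(-137,W{\left(13,8 \right)} \right)}} = \left(-179\right)^{2} - \frac{48878}{-24 + 4 \left(-137\right)} = 32041 - \frac{48878}{-24 - 548} = 32041 - \frac{48878}{-572} = 32041 - 48878 \left(- \frac{1}{572}\right) = 32041 - - \frac{24439}{286} = 32041 + \frac{24439}{286} = \frac{9188165}{286}$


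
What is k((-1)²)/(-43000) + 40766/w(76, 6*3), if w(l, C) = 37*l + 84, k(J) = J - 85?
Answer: 109573829/7783000 ≈ 14.079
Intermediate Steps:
k(J) = -85 + J
w(l, C) = 84 + 37*l
k((-1)²)/(-43000) + 40766/w(76, 6*3) = (-85 + (-1)²)/(-43000) + 40766/(84 + 37*76) = (-85 + 1)*(-1/43000) + 40766/(84 + 2812) = -84*(-1/43000) + 40766/2896 = 21/10750 + 40766*(1/2896) = 21/10750 + 20383/1448 = 109573829/7783000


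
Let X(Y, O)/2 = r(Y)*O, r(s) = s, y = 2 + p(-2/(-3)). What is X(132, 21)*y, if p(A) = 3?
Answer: 27720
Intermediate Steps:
y = 5 (y = 2 + 3 = 5)
X(Y, O) = 2*O*Y (X(Y, O) = 2*(Y*O) = 2*(O*Y) = 2*O*Y)
X(132, 21)*y = (2*21*132)*5 = 5544*5 = 27720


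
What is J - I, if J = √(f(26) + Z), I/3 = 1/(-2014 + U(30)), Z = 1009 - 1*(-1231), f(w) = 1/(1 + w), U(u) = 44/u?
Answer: 45/30188 + √181443/9 ≈ 47.331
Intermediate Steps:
Z = 2240 (Z = 1009 + 1231 = 2240)
I = -45/30188 (I = 3/(-2014 + 44/30) = 3/(-2014 + 44*(1/30)) = 3/(-2014 + 22/15) = 3/(-30188/15) = 3*(-15/30188) = -45/30188 ≈ -0.0014907)
J = √181443/9 (J = √(1/(1 + 26) + 2240) = √(1/27 + 2240) = √(60481/27) = √181443/9 ≈ 47.329)
J - I = √181443/9 - 1*(-45/30188) = √181443/9 + 45/30188 = 45/30188 + √181443/9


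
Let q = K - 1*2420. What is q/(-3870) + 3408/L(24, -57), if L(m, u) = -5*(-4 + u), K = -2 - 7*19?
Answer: 2793647/236070 ≈ 11.834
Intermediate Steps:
K = -135 (K = -2 - 133 = -135)
q = -2555 (q = -135 - 1*2420 = -135 - 2420 = -2555)
L(m, u) = 20 - 5*u
q/(-3870) + 3408/L(24, -57) = -2555/(-3870) + 3408/(20 - 5*(-57)) = -2555*(-1/3870) + 3408/(20 + 285) = 511/774 + 3408/305 = 2793647/236070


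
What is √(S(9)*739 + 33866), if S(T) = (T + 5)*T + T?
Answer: √133631 ≈ 365.56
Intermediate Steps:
S(T) = T + T*(5 + T) (S(T) = (5 + T)*T + T = T*(5 + T) + T = T + T*(5 + T))
√(S(9)*739 + 33866) = √((9*(6 + 9))*739 + 33866) = √((9*15)*739 + 33866) = √(135*739 + 33866) = √(99765 + 33866) = √133631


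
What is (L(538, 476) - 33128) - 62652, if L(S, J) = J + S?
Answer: -94766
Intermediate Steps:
(L(538, 476) - 33128) - 62652 = ((476 + 538) - 33128) - 62652 = (1014 - 33128) - 62652 = -32114 - 62652 = -94766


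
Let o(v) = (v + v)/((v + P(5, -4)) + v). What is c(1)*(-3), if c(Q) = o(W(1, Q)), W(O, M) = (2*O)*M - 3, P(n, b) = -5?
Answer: -6/7 ≈ -0.85714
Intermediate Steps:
W(O, M) = -3 + 2*M*O (W(O, M) = 2*M*O - 3 = -3 + 2*M*O)
o(v) = 2*v/(-5 + 2*v) (o(v) = (v + v)/((v - 5) + v) = (2*v)/((-5 + v) + v) = (2*v)/(-5 + 2*v) = 2*v/(-5 + 2*v))
c(Q) = 2*(-3 + 2*Q)/(-11 + 4*Q) (c(Q) = 2*(-3 + 2*Q*1)/(-5 + 2*(-3 + 2*Q*1)) = 2*(-3 + 2*Q)/(-5 + 2*(-3 + 2*Q)) = 2*(-3 + 2*Q)/(-5 + (-6 + 4*Q)) = 2*(-3 + 2*Q)/(-11 + 4*Q))
c(1)*(-3) = (2*(-3 + 2*1)/(-11 + 4*1))*(-3) = (2*(-3 + 2)/(-11 + 4))*(-3) = (2*(-1)/(-7))*(-3) = (2*(-1/7)*(-1))*(-3) = (2/7)*(-3) = -6/7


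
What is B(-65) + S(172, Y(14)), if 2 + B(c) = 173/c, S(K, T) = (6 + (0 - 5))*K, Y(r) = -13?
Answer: 10877/65 ≈ 167.34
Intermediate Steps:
S(K, T) = K (S(K, T) = (6 - 5)*K = 1*K = K)
B(c) = -2 + 173/c
B(-65) + S(172, Y(14)) = (-2 + 173/(-65)) + 172 = (-2 + 173*(-1/65)) + 172 = (-2 - 173/65) + 172 = -303/65 + 172 = 10877/65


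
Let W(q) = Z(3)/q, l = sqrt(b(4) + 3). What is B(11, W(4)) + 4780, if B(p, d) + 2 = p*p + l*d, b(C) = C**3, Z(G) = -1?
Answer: 4899 - sqrt(67)/4 ≈ 4897.0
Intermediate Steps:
l = sqrt(67) (l = sqrt(4**3 + 3) = sqrt(64 + 3) = sqrt(67) ≈ 8.1853)
W(q) = -1/q
B(p, d) = -2 + p**2 + d*sqrt(67) (B(p, d) = -2 + (p*p + sqrt(67)*d) = -2 + (p**2 + d*sqrt(67)) = -2 + p**2 + d*sqrt(67))
B(11, W(4)) + 4780 = (-2 + 11**2 + (-1/4)*sqrt(67)) + 4780 = (-2 + 121 + (-1*1/4)*sqrt(67)) + 4780 = (-2 + 121 - sqrt(67)/4) + 4780 = (119 - sqrt(67)/4) + 4780 = 4899 - sqrt(67)/4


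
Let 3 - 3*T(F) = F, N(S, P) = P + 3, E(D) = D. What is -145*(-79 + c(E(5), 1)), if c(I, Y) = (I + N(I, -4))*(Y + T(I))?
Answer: 33785/3 ≈ 11262.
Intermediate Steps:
N(S, P) = 3 + P
T(F) = 1 - F/3
c(I, Y) = (-1 + I)*(1 + Y - I/3) (c(I, Y) = (I + (3 - 4))*(Y + (1 - I/3)) = (I - 1)*(1 + Y - I/3) = (-1 + I)*(1 + Y - I/3))
-145*(-79 + c(E(5), 1)) = -145*(-79 + (-1 - 1*1 - ⅓*5² + (4/3)*5 + 5*1)) = -145*(-79 + (-1 - 1 - ⅓*25 + 20/3 + 5)) = -145*(-79 + (-1 - 1 - 25/3 + 20/3 + 5)) = -145*(-79 + 4/3) = -145*(-233/3) = 33785/3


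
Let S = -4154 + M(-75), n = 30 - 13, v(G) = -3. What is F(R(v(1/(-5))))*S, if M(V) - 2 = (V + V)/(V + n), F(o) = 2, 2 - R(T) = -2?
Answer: -240666/29 ≈ -8298.8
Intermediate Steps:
R(T) = 4 (R(T) = 2 - 1*(-2) = 2 + 2 = 4)
n = 17
M(V) = 2 + 2*V/(17 + V) (M(V) = 2 + (V + V)/(V + 17) = 2 + (2*V)/(17 + V) = 2 + 2*V/(17 + V))
S = -120333/29 (S = -4154 + 2*(17 + 2*(-75))/(17 - 75) = -4154 + 2*(17 - 150)/(-58) = -4154 + 2*(-1/58)*(-133) = -4154 + 133/29 = -120333/29 ≈ -4149.4)
F(R(v(1/(-5))))*S = 2*(-120333/29) = -240666/29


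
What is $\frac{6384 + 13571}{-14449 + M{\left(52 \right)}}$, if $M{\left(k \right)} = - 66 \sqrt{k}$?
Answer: $- \frac{288329795}{208547089} + \frac{2634060 \sqrt{13}}{208547089} \approx -1.337$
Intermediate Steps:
$\frac{6384 + 13571}{-14449 + M{\left(52 \right)}} = \frac{6384 + 13571}{-14449 - 66 \sqrt{52}} = \frac{19955}{-14449 - 66 \cdot 2 \sqrt{13}} = \frac{19955}{-14449 - 132 \sqrt{13}}$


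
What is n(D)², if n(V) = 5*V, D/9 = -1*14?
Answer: 396900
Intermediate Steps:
D = -126 (D = 9*(-1*14) = 9*(-14) = -126)
n(D)² = (5*(-126))² = (-630)² = 396900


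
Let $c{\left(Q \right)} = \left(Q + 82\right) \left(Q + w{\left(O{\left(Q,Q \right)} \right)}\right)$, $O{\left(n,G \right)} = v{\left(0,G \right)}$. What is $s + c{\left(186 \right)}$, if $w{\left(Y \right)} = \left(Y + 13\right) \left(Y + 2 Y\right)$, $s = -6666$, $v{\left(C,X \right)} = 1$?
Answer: $54438$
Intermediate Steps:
$O{\left(n,G \right)} = 1$
$w{\left(Y \right)} = 3 Y \left(13 + Y\right)$ ($w{\left(Y \right)} = \left(13 + Y\right) 3 Y = 3 Y \left(13 + Y\right)$)
$c{\left(Q \right)} = \left(42 + Q\right) \left(82 + Q\right)$ ($c{\left(Q \right)} = \left(Q + 82\right) \left(Q + 3 \cdot 1 \left(13 + 1\right)\right) = \left(82 + Q\right) \left(Q + 3 \cdot 1 \cdot 14\right) = \left(82 + Q\right) \left(Q + 42\right) = \left(82 + Q\right) \left(42 + Q\right) = \left(42 + Q\right) \left(82 + Q\right)$)
$s + c{\left(186 \right)} = -6666 + \left(3444 + 186^{2} + 124 \cdot 186\right) = -6666 + \left(3444 + 34596 + 23064\right) = -6666 + 61104 = 54438$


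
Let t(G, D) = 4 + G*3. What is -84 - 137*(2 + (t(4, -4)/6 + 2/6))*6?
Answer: -4194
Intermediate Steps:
t(G, D) = 4 + 3*G
-84 - 137*(2 + (t(4, -4)/6 + 2/6))*6 = -84 - 137*(2 + ((4 + 3*4)/6 + 2/6))*6 = -84 - 137*(2 + ((4 + 12)*(⅙) + 2*(⅙)))*6 = -84 - 137*(2 + (16*(⅙) + ⅓))*6 = -84 - 137*(2 + (8/3 + ⅓))*6 = -84 - 137*(2 + 3)*6 = -84 - 685*6 = -84 - 137*30 = -84 - 4110 = -4194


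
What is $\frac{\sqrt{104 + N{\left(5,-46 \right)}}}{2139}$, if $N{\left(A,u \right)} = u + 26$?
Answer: $\frac{2 \sqrt{21}}{2139} \approx 0.0042848$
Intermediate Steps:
$N{\left(A,u \right)} = 26 + u$
$\frac{\sqrt{104 + N{\left(5,-46 \right)}}}{2139} = \frac{\sqrt{104 + \left(26 - 46\right)}}{2139} = \sqrt{104 - 20} \cdot \frac{1}{2139} = \sqrt{84} \cdot \frac{1}{2139} = 2 \sqrt{21} \cdot \frac{1}{2139} = \frac{2 \sqrt{21}}{2139}$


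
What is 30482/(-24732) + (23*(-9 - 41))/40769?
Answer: -635581229/504149454 ≈ -1.2607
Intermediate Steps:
30482/(-24732) + (23*(-9 - 41))/40769 = 30482*(-1/24732) + (23*(-50))*(1/40769) = -15241/12366 - 1150*1/40769 = -15241/12366 - 1150/40769 = -635581229/504149454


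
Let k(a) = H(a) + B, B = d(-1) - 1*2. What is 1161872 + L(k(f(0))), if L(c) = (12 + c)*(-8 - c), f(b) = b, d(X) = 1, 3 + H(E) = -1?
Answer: 1161851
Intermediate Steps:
H(E) = -4 (H(E) = -3 - 1 = -4)
B = -1 (B = 1 - 1*2 = 1 - 2 = -1)
k(a) = -5 (k(a) = -4 - 1 = -5)
L(c) = (-8 - c)*(12 + c)
1161872 + L(k(f(0))) = 1161872 + (-96 - 1*(-5)² - 20*(-5)) = 1161872 + (-96 - 1*25 + 100) = 1161872 + (-96 - 25 + 100) = 1161872 - 21 = 1161851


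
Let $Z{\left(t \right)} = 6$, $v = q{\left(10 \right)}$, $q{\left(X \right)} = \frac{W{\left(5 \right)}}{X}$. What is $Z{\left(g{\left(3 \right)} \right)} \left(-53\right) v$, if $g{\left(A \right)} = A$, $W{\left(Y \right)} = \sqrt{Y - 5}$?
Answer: $0$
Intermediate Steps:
$W{\left(Y \right)} = \sqrt{-5 + Y}$
$q{\left(X \right)} = 0$ ($q{\left(X \right)} = \frac{\sqrt{-5 + 5}}{X} = \frac{\sqrt{0}}{X} = \frac{0}{X} = 0$)
$v = 0$
$Z{\left(g{\left(3 \right)} \right)} \left(-53\right) v = 6 \left(-53\right) 0 = \left(-318\right) 0 = 0$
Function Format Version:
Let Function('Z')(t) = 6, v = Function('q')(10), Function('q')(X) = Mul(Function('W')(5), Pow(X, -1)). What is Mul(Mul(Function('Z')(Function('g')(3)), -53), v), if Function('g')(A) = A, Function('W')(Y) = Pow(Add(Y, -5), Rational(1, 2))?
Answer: 0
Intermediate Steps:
Function('W')(Y) = Pow(Add(-5, Y), Rational(1, 2))
Function('q')(X) = 0 (Function('q')(X) = Mul(Pow(Add(-5, 5), Rational(1, 2)), Pow(X, -1)) = Mul(Pow(0, Rational(1, 2)), Pow(X, -1)) = Mul(0, Pow(X, -1)) = 0)
v = 0
Mul(Mul(Function('Z')(Function('g')(3)), -53), v) = Mul(Mul(6, -53), 0) = Mul(-318, 0) = 0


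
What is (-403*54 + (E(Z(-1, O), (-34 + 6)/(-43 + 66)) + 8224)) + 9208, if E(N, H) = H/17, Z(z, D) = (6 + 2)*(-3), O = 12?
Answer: -1693058/391 ≈ -4330.1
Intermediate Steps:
Z(z, D) = -24 (Z(z, D) = 8*(-3) = -24)
E(N, H) = H/17 (E(N, H) = H*(1/17) = H/17)
(-403*54 + (E(Z(-1, O), (-34 + 6)/(-43 + 66)) + 8224)) + 9208 = (-403*54 + (((-34 + 6)/(-43 + 66))/17 + 8224)) + 9208 = (-21762 + ((-28/23)/17 + 8224)) + 9208 = (-21762 + ((-28*1/23)/17 + 8224)) + 9208 = (-21762 + ((1/17)*(-28/23) + 8224)) + 9208 = (-21762 + (-28/391 + 8224)) + 9208 = (-21762 + 3215556/391) + 9208 = -5293386/391 + 9208 = -1693058/391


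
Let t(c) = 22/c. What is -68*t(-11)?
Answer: 136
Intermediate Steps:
-68*t(-11) = -1496/(-11) = -1496*(-1)/11 = -68*(-2) = 136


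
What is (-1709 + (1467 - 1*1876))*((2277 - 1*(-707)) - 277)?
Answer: -5733426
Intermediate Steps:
(-1709 + (1467 - 1*1876))*((2277 - 1*(-707)) - 277) = (-1709 + (1467 - 1876))*((2277 + 707) - 277) = (-1709 - 409)*(2984 - 277) = -2118*2707 = -5733426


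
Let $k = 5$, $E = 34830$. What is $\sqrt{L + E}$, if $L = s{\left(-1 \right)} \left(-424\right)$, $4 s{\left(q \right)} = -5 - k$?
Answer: $\sqrt{35890} \approx 189.45$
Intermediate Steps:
$s{\left(q \right)} = - \frac{5}{2}$ ($s{\left(q \right)} = \frac{-5 - 5}{4} = \frac{1}{4} \left(-10\right) = - \frac{5}{2}$)
$L = 1060$ ($L = \left(- \frac{5}{2}\right) \left(-424\right) = 1060$)
$\sqrt{L + E} = \sqrt{1060 + 34830} = \sqrt{35890}$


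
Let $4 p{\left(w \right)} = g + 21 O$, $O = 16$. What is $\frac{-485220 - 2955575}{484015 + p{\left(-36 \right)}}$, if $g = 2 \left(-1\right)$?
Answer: $- \frac{6881590}{968197} \approx -7.1076$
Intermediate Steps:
$g = -2$
$p{\left(w \right)} = \frac{167}{2}$ ($p{\left(w \right)} = \frac{-2 + 21 \cdot 16}{4} = \frac{-2 + 336}{4} = \frac{1}{4} \cdot 334 = \frac{167}{2}$)
$\frac{-485220 - 2955575}{484015 + p{\left(-36 \right)}} = \frac{-485220 - 2955575}{484015 + \frac{167}{2}} = - \frac{3440795}{\frac{968197}{2}} = \left(-3440795\right) \frac{2}{968197} = - \frac{6881590}{968197}$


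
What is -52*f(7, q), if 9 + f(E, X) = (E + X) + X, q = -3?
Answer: 416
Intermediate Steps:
f(E, X) = -9 + E + 2*X (f(E, X) = -9 + ((E + X) + X) = -9 + (E + 2*X) = -9 + E + 2*X)
-52*f(7, q) = -52*(-9 + 7 + 2*(-3)) = -52*(-9 + 7 - 6) = -52*(-8) = 416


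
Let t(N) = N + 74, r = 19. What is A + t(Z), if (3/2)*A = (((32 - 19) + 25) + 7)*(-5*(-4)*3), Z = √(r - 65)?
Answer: 1874 + I*√46 ≈ 1874.0 + 6.7823*I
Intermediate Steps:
Z = I*√46 (Z = √(19 - 65) = √(-46) = I*√46 ≈ 6.7823*I)
A = 1800 (A = 2*((((32 - 19) + 25) + 7)*(-5*(-4)*3))/3 = 2*(((13 + 25) + 7)*(20*3))/3 = 2*((38 + 7)*60)/3 = 2*(45*60)/3 = (⅔)*2700 = 1800)
t(N) = 74 + N
A + t(Z) = 1800 + (74 + I*√46) = 1874 + I*√46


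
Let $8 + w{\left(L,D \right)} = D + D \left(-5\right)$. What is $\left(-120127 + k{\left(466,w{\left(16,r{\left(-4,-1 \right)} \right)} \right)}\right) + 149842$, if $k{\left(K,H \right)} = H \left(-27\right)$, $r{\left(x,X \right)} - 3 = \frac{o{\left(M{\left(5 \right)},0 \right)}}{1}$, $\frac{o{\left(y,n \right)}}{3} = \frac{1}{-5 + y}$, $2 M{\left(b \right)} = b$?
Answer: $\frac{150627}{5} \approx 30125.0$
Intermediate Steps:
$M{\left(b \right)} = \frac{b}{2}$
$o{\left(y,n \right)} = \frac{3}{-5 + y}$
$r{\left(x,X \right)} = \frac{9}{5}$ ($r{\left(x,X \right)} = 3 + \frac{3 \frac{1}{-5 + \frac{1}{2} \cdot 5}}{1} = 3 + \frac{3}{-5 + \frac{5}{2}} \cdot 1 = 3 + \frac{3}{- \frac{5}{2}} \cdot 1 = 3 + 3 \left(- \frac{2}{5}\right) 1 = 3 - \frac{6}{5} = \frac{9}{5}$)
$w{\left(L,D \right)} = -8 - 4 D$ ($w{\left(L,D \right)} = -8 + \left(D + D \left(-5\right)\right) = -8 + \left(D - 5 D\right) = -8 - 4 D$)
$k{\left(K,H \right)} = - 27 H$
$\left(-120127 + k{\left(466,w{\left(16,r{\left(-4,-1 \right)} \right)} \right)}\right) + 149842 = \left(-120127 - 27 \left(-8 - \frac{36}{5}\right)\right) + 149842 = \left(-120127 - - \frac{2052}{5}\right) + 149842 = \left(-120127 + \frac{2052}{5}\right) + 149842 = - \frac{598583}{5} + 149842 = \frac{150627}{5}$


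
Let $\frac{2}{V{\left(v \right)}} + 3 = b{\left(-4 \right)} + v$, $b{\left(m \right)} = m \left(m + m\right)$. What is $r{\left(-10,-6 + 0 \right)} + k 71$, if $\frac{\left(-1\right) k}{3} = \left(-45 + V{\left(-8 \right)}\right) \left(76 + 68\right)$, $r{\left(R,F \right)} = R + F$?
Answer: $\frac{9641120}{7} \approx 1.3773 \cdot 10^{6}$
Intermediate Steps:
$b{\left(m \right)} = 2 m^{2}$ ($b{\left(m \right)} = m 2 m = 2 m^{2}$)
$V{\left(v \right)} = \frac{2}{29 + v}$ ($V{\left(v \right)} = \frac{2}{-3 + \left(2 \left(-4\right)^{2} + v\right)} = \frac{2}{-3 + \left(2 \cdot 16 + v\right)} = \frac{2}{-3 + \left(32 + v\right)} = \frac{2}{29 + v}$)
$r{\left(R,F \right)} = F + R$
$k = \frac{135792}{7}$ ($k = - 3 \left(-45 + \frac{2}{29 - 8}\right) \left(76 + 68\right) = - 3 \left(-45 + \frac{2}{21}\right) 144 = - 3 \left(\left(- \frac{943}{21}\right) 144\right) = \left(-3\right) \left(- \frac{45264}{7}\right) = \frac{135792}{7} \approx 19399.0$)
$r{\left(-10,-6 + 0 \right)} + k 71 = \left(\left(-6 + 0\right) - 10\right) + \frac{135792}{7} \cdot 71 = \left(-6 - 10\right) + \frac{9641232}{7} = -16 + \frac{9641232}{7} = \frac{9641120}{7}$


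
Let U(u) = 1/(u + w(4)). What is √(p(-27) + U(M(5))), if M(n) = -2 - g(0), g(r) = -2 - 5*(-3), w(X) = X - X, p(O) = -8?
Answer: 11*I*√15/15 ≈ 2.8402*I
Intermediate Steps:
w(X) = 0
g(r) = 13 (g(r) = -2 + 15 = 13)
M(n) = -15 (M(n) = -2 - 1*13 = -2 - 13 = -15)
U(u) = 1/u (U(u) = 1/(u + 0) = 1/u)
√(p(-27) + U(M(5))) = √(-8 + 1/(-15)) = √(-8 - 1/15) = √(-121/15) = 11*I*√15/15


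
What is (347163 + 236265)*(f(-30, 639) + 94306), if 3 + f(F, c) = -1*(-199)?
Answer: 55135112856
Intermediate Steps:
f(F, c) = 196 (f(F, c) = -3 - 1*(-199) = -3 + 199 = 196)
(347163 + 236265)*(f(-30, 639) + 94306) = (347163 + 236265)*(196 + 94306) = 583428*94502 = 55135112856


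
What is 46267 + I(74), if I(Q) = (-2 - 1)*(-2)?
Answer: 46273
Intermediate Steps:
I(Q) = 6 (I(Q) = -3*(-2) = 6)
46267 + I(74) = 46267 + 6 = 46273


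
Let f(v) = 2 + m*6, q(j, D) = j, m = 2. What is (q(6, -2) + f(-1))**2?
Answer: 400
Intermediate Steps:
f(v) = 14 (f(v) = 2 + 2*6 = 2 + 12 = 14)
(q(6, -2) + f(-1))**2 = (6 + 14)**2 = 20**2 = 400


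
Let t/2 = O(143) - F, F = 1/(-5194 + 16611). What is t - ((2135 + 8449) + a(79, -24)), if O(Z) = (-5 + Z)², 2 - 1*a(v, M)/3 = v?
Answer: 316650493/11417 ≈ 27735.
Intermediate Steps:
F = 1/11417 ≈ 8.7589e-5
a(v, M) = 6 - 3*v
t = 434850694/11417 (t = 2*((-5 + 143)² - 1*1/11417) = 2*(138² - 1/11417) = 2*(19044 - 1/11417) = 2*(217425347/11417) = 434850694/11417 ≈ 38088.)
t - ((2135 + 8449) + a(79, -24)) = 434850694/11417 - ((2135 + 8449) + (6 - 3*79)) = 434850694/11417 - (10584 + (6 - 237)) = 434850694/11417 - (10584 - 231) = 434850694/11417 - 1*10353 = 434850694/11417 - 10353 = 316650493/11417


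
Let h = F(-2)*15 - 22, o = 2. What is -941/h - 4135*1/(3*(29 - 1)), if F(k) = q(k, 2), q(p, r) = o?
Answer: -28031/168 ≈ -166.85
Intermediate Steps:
q(p, r) = 2
F(k) = 2
h = 8 (h = 2*15 - 22 = 30 - 22 = 8)
-941/h - 4135*1/(3*(29 - 1)) = -941/8 - 4135*1/(3*(29 - 1)) = -941*⅛ - 4135/(3*28) = -941/8 - 4135/84 = -28031/168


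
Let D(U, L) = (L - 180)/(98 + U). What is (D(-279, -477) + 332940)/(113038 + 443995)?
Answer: 60262797/100822973 ≈ 0.59771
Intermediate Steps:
D(U, L) = (-180 + L)/(98 + U)
(D(-279, -477) + 332940)/(113038 + 443995) = ((-180 - 477)/(98 - 279) + 332940)/(113038 + 443995) = (-657/(-181) + 332940)/557033 = (-1/181*(-657) + 332940)*(1/557033) = (657/181 + 332940)*(1/557033) = (60262797/181)*(1/557033) = 60262797/100822973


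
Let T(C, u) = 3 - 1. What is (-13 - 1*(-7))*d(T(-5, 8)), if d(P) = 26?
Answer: -156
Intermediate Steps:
T(C, u) = 2
(-13 - 1*(-7))*d(T(-5, 8)) = (-13 - 1*(-7))*26 = (-13 + 7)*26 = -6*26 = -156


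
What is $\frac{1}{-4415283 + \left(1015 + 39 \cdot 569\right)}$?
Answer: $- \frac{1}{4392077} \approx -2.2768 \cdot 10^{-7}$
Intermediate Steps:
$\frac{1}{-4415283 + \left(1015 + 39 \cdot 569\right)} = \frac{1}{-4415283 + \left(1015 + 22191\right)} = \frac{1}{-4415283 + 23206} = \frac{1}{-4392077} = - \frac{1}{4392077}$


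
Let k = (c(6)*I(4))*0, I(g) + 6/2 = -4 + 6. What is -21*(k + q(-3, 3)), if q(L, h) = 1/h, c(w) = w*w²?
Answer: -7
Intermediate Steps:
c(w) = w³
I(g) = -1 (I(g) = -3 + (-4 + 6) = -3 + 2 = -1)
k = 0 (k = (6³*(-1))*0 = (216*(-1))*0 = -216*0 = 0)
-21*(k + q(-3, 3)) = -21*(0 + 1/3) = -21*(0 + ⅓) = -21*⅓ = -7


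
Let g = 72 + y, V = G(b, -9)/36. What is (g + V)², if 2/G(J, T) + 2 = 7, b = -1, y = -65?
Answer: 398161/8100 ≈ 49.156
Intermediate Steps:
G(J, T) = ⅖ (G(J, T) = 2/(-2 + 7) = 2/5 = 2*(⅕) = ⅖)
V = 1/90 (V = (⅖)/36 = (⅖)*(1/36) = 1/90 ≈ 0.011111)
g = 7 (g = 72 - 65 = 7)
(g + V)² = (7 + 1/90)² = (631/90)² = 398161/8100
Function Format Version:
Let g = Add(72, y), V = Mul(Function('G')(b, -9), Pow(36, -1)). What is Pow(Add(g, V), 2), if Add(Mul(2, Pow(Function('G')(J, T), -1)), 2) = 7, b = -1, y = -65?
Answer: Rational(398161, 8100) ≈ 49.156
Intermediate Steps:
Function('G')(J, T) = Rational(2, 5) (Function('G')(J, T) = Mul(2, Pow(Add(-2, 7), -1)) = Mul(2, Pow(5, -1)) = Mul(2, Rational(1, 5)) = Rational(2, 5))
V = Rational(1, 90) (V = Mul(Rational(2, 5), Pow(36, -1)) = Mul(Rational(2, 5), Rational(1, 36)) = Rational(1, 90) ≈ 0.011111)
g = 7 (g = Add(72, -65) = 7)
Pow(Add(g, V), 2) = Pow(Add(7, Rational(1, 90)), 2) = Pow(Rational(631, 90), 2) = Rational(398161, 8100)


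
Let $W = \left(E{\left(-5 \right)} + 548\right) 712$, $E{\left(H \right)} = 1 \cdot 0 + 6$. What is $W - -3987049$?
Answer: $4381497$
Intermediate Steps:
$E{\left(H \right)} = 6$ ($E{\left(H \right)} = 0 + 6 = 6$)
$W = 394448$ ($W = \left(6 + 548\right) 712 = 554 \cdot 712 = 394448$)
$W - -3987049 = 394448 - -3987049 = 394448 + 3987049 = 4381497$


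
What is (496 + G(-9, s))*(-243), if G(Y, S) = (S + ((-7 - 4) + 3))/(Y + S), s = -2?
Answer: -1328238/11 ≈ -1.2075e+5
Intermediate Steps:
G(Y, S) = (-8 + S)/(S + Y) (G(Y, S) = (S + (-11 + 3))/(S + Y) = (S - 8)/(S + Y) = (-8 + S)/(S + Y))
(496 + G(-9, s))*(-243) = (496 + (-8 - 2)/(-2 - 9))*(-243) = (496 - 10/(-11))*(-243) = (496 - 1/11*(-10))*(-243) = (496 + 10/11)*(-243) = (5466/11)*(-243) = -1328238/11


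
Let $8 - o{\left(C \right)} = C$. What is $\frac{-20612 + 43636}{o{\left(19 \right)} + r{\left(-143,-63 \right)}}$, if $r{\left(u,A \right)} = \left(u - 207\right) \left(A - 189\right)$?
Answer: $\frac{23024}{88189} \approx 0.26108$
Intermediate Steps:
$r{\left(u,A \right)} = \left(-207 + u\right) \left(-189 + A\right)$
$o{\left(C \right)} = 8 - C$
$\frac{-20612 + 43636}{o{\left(19 \right)} + r{\left(-143,-63 \right)}} = \frac{-20612 + 43636}{\left(8 - 19\right) - -88200} = \frac{23024}{\left(8 - 19\right) + \left(39123 + 13041 + 27027 + 9009\right)} = \frac{23024}{-11 + 88200} = \frac{23024}{88189}$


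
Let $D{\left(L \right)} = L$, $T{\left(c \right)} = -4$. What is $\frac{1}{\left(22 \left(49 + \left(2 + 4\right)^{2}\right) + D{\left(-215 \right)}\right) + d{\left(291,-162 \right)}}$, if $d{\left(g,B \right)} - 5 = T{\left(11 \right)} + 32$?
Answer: $\frac{1}{1688} \approx 0.00059242$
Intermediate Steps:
$d{\left(g,B \right)} = 33$ ($d{\left(g,B \right)} = 5 + \left(-4 + 32\right) = 5 + 28 = 33$)
$\frac{1}{\left(22 \left(49 + \left(2 + 4\right)^{2}\right) + D{\left(-215 \right)}\right) + d{\left(291,-162 \right)}} = \frac{1}{\left(22 \left(49 + \left(2 + 4\right)^{2}\right) - 215\right) + 33} = \frac{1}{\left(22 \left(49 + 6^{2}\right) - 215\right) + 33} = \frac{1}{\left(22 \left(49 + 36\right) - 215\right) + 33} = \frac{1}{\left(22 \cdot 85 - 215\right) + 33} = \frac{1}{\left(1870 - 215\right) + 33} = \frac{1}{1655 + 33} = \frac{1}{1688}$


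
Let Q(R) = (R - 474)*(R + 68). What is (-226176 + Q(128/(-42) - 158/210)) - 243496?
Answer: -12508669/25 ≈ -5.0035e+5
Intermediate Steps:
Q(R) = (-474 + R)*(68 + R)
(-226176 + Q(128/(-42) - 158/210)) - 243496 = (-226176 + (-32232 + (128/(-42) - 158/210)**2 - 406*(128/(-42) - 158/210))) - 243496 = (-226176 + (-32232 + (128*(-1/42) - 158*1/210)**2 - 406*(128*(-1/42) - 158*1/210))) - 243496 = (-226176 + (-32232 + (-64/21 - 79/105)**2 - 406*(-64/21 - 79/105))) - 243496 = (-226176 + (-32232 + (-19/5)**2 - 406*(-19/5))) - 243496 = (-226176 + (-32232 + 361/25 + 7714/5)) - 243496 = (-226176 - 766869/25) - 243496 = -6421269/25 - 243496 = -12508669/25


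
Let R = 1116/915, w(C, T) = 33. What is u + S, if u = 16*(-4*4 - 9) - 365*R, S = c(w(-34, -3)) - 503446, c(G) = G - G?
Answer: -30761762/61 ≈ -5.0429e+5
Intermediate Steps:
c(G) = 0
R = 372/305 (R = 1116*(1/915) = 372/305 ≈ 1.2197)
S = -503446 (S = 0 - 503446 = -503446)
u = -51556/61 (u = 16*(-4*4 - 9) - 365*372/305 = 16*(-16 - 9) - 27156/61 = 16*(-25) - 27156/61 = -400 - 27156/61 = -51556/61 ≈ -845.18)
u + S = -51556/61 - 503446 = -30761762/61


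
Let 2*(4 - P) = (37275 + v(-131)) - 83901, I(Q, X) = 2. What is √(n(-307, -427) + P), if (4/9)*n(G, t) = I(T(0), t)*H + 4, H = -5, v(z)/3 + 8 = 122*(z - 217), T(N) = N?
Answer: 7*√7102/2 ≈ 294.96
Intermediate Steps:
v(z) = -79446 + 366*z (v(z) = -24 + 3*(122*(z - 217)) = -24 + 3*(122*(-217 + z)) = -24 + 3*(-26474 + 122*z) = -24 + (-79422 + 366*z) = -79446 + 366*z)
P = 87013 (P = 4 - ((37275 + (-79446 + 366*(-131))) - 83901)/2 = 4 - ((37275 + (-79446 - 47946)) - 83901)/2 = 4 - ((37275 - 127392) - 83901)/2 = 4 - (-90117 - 83901)/2 = 4 - ½*(-174018) = 4 + 87009 = 87013)
n(G, t) = -27/2 (n(G, t) = 9*(2*(-5) + 4)/4 = 9*(-10 + 4)/4 = (9/4)*(-6) = -27/2)
√(n(-307, -427) + P) = √(-27/2 + 87013) = √(173999/2) = 7*√7102/2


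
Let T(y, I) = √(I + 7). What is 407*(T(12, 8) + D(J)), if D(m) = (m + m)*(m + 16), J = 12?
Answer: 273504 + 407*√15 ≈ 2.7508e+5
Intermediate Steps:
T(y, I) = √(7 + I)
D(m) = 2*m*(16 + m) (D(m) = (2*m)*(16 + m) = 2*m*(16 + m))
407*(T(12, 8) + D(J)) = 407*(√(7 + 8) + 2*12*(16 + 12)) = 407*(√15 + 2*12*28) = 407*(√15 + 672) = 407*(672 + √15) = 273504 + 407*√15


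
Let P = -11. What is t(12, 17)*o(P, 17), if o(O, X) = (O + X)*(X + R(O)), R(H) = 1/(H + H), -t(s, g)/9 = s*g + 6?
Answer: -2114910/11 ≈ -1.9226e+5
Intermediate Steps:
t(s, g) = -54 - 9*g*s (t(s, g) = -9*(s*g + 6) = -9*(g*s + 6) = -9*(6 + g*s) = -54 - 9*g*s)
R(H) = 1/(2*H)
o(O, X) = (O + X)*(X + 1/(2*O))
t(12, 17)*o(P, 17) = (-54 - 9*17*12)*(½ + 17² - 11*17 + (½)*17/(-11)) = (-54 - 1836)*(½ + 289 - 187 + (½)*17*(-1/11)) = -1890*(½ + 289 - 187 - 17/22) = -1890*1119/11 = -2114910/11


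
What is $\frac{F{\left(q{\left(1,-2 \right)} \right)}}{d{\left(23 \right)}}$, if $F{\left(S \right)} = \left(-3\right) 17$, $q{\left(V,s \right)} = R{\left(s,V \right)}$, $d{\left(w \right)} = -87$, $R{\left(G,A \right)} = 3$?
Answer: $\frac{17}{29} \approx 0.58621$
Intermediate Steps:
$q{\left(V,s \right)} = 3$
$F{\left(S \right)} = -51$
$\frac{F{\left(q{\left(1,-2 \right)} \right)}}{d{\left(23 \right)}} = - \frac{51}{-87} = \left(-51\right) \left(- \frac{1}{87}\right) = \frac{17}{29}$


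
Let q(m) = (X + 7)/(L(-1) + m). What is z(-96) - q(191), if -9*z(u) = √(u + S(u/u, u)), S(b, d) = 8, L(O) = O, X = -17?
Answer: 1/19 - 2*I*√22/9 ≈ 0.052632 - 1.0423*I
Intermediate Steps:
q(m) = -10/(-1 + m) (q(m) = (-17 + 7)/(-1 + m) = -10/(-1 + m))
z(u) = -√(8 + u)/9 (z(u) = -√(u + 8)/9 = -√(8 + u)/9)
z(-96) - q(191) = -√(8 - 96)/9 - (-10)/(-1 + 191) = -2*I*√22/9 - (-10)/190 = -2*I*√22/9 - 1*(-1/19) = -2*I*√22/9 + 1/19 = 1/19 - 2*I*√22/9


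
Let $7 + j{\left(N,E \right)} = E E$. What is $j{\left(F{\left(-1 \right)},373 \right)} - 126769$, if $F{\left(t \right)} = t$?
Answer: $12353$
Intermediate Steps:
$j{\left(N,E \right)} = -7 + E^{2}$ ($j{\left(N,E \right)} = -7 + E E = -7 + E^{2}$)
$j{\left(F{\left(-1 \right)},373 \right)} - 126769 = \left(-7 + 373^{2}\right) - 126769 = \left(-7 + 139129\right) - 126769 = 139122 - 126769 = 12353$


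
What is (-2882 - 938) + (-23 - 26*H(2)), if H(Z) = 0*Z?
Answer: -3843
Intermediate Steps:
H(Z) = 0
(-2882 - 938) + (-23 - 26*H(2)) = (-2882 - 938) + (-23 - 26*0) = -3820 + (-23 + 0) = -3820 - 23 = -3843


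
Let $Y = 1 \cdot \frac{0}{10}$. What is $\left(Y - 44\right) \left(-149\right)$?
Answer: $6556$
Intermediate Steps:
$Y = 0$ ($Y = 1 \cdot 0 \cdot \frac{1}{10} = 1 \cdot 0 = 0$)
$\left(Y - 44\right) \left(-149\right) = \left(0 - 44\right) \left(-149\right) = \left(-44\right) \left(-149\right) = 6556$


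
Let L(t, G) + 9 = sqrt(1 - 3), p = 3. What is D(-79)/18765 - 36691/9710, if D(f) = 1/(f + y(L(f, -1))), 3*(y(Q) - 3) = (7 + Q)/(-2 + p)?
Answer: -1214112788221/321305851710 - I*sqrt(2)/330902010 ≈ -3.7787 - 4.2738e-9*I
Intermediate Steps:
L(t, G) = -9 + I*sqrt(2) (L(t, G) = -9 + sqrt(1 - 3) = -9 + sqrt(-2) = -9 + I*sqrt(2))
y(Q) = 16/3 + Q/3 (y(Q) = 3 + ((7 + Q)/(-2 + 3))/3 = 3 + ((7 + Q)/1)/3 = 3 + ((7 + Q)*1)/3 = 3 + (7 + Q)/3 = 3 + (7/3 + Q/3) = 16/3 + Q/3)
D(f) = 1/(7/3 + f + I*sqrt(2)/3) (D(f) = 1/(f + (16/3 + (-9 + I*sqrt(2))/3)) = 1/(f + (16/3 + (-3 + I*sqrt(2)/3))) = 1/(f + (7/3 + I*sqrt(2)/3)) = 1/(7/3 + f + I*sqrt(2)/3))
D(-79)/18765 - 36691/9710 = (3/(7 + 3*(-79) + I*sqrt(2)))/18765 - 36691/9710 = (3/(7 - 237 + I*sqrt(2)))*(1/18765) - 36691*1/9710 = (3/(-230 + I*sqrt(2)))*(1/18765) - 36691/9710 = 1/(6255*(-230 + I*sqrt(2))) - 36691/9710 = -36691/9710 + 1/(6255*(-230 + I*sqrt(2)))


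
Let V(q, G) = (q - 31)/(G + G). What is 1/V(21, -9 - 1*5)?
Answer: 14/5 ≈ 2.8000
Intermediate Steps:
V(q, G) = (-31 + q)/(2*G) (V(q, G) = (-31 + q)/((2*G)) = (-31 + q)*(1/(2*G)) = (-31 + q)/(2*G))
1/V(21, -9 - 1*5) = 1/((-31 + 21)/(2*(-9 - 1*5))) = 1/((1/2)*(-10)/(-9 - 5)) = 1/((1/2)*(-10)/(-14)) = 1/((1/2)*(-1/14)*(-10)) = 1/(5/14) = 14/5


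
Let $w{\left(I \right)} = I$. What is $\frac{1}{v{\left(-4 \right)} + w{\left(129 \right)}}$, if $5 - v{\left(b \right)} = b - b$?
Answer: $\frac{1}{134} \approx 0.0074627$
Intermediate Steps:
$v{\left(b \right)} = 5$ ($v{\left(b \right)} = 5 - \left(b - b\right) = 5 - 0 = 5 + 0 = 5$)
$\frac{1}{v{\left(-4 \right)} + w{\left(129 \right)}} = \frac{1}{5 + 129} = \frac{1}{134}$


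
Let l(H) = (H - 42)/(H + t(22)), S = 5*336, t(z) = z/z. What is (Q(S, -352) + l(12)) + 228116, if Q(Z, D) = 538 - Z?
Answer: 2950632/13 ≈ 2.2697e+5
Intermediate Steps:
t(z) = 1
S = 1680
l(H) = (-42 + H)/(1 + H) (l(H) = (H - 42)/(H + 1) = (-42 + H)/(1 + H))
(Q(S, -352) + l(12)) + 228116 = ((538 - 1*1680) + (-42 + 12)/(1 + 12)) + 228116 = ((538 - 1680) - 30/13) + 228116 = (-1142 + (1/13)*(-30)) + 228116 = (-1142 - 30/13) + 228116 = -14876/13 + 228116 = 2950632/13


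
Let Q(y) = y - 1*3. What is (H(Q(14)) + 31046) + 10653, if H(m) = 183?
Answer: 41882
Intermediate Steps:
Q(y) = -3 + y (Q(y) = y - 3 = -3 + y)
(H(Q(14)) + 31046) + 10653 = (183 + 31046) + 10653 = 31229 + 10653 = 41882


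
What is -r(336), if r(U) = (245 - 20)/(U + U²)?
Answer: -75/37744 ≈ -0.0019871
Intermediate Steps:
r(U) = 225/(U + U²)
-r(336) = -225/(336*(1 + 336)) = -225/(336*337) = -1*75/37744 = -75/37744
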